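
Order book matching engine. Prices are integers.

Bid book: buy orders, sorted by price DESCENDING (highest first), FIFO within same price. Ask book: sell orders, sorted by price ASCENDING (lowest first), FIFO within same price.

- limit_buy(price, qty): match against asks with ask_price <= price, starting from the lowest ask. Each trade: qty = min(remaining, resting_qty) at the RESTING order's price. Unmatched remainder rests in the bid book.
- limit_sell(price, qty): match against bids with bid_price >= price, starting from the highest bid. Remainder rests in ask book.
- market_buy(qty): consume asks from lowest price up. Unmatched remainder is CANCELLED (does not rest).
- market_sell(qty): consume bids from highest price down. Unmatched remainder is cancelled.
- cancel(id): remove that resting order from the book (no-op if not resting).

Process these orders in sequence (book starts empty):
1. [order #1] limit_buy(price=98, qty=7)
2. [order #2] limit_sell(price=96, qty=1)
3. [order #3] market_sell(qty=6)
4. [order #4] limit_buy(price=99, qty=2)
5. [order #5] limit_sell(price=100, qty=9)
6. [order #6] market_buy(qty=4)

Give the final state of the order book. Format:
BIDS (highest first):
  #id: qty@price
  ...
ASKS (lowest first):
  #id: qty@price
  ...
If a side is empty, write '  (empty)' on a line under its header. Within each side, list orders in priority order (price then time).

Answer: BIDS (highest first):
  #4: 2@99
ASKS (lowest first):
  #5: 5@100

Derivation:
After op 1 [order #1] limit_buy(price=98, qty=7): fills=none; bids=[#1:7@98] asks=[-]
After op 2 [order #2] limit_sell(price=96, qty=1): fills=#1x#2:1@98; bids=[#1:6@98] asks=[-]
After op 3 [order #3] market_sell(qty=6): fills=#1x#3:6@98; bids=[-] asks=[-]
After op 4 [order #4] limit_buy(price=99, qty=2): fills=none; bids=[#4:2@99] asks=[-]
After op 5 [order #5] limit_sell(price=100, qty=9): fills=none; bids=[#4:2@99] asks=[#5:9@100]
After op 6 [order #6] market_buy(qty=4): fills=#6x#5:4@100; bids=[#4:2@99] asks=[#5:5@100]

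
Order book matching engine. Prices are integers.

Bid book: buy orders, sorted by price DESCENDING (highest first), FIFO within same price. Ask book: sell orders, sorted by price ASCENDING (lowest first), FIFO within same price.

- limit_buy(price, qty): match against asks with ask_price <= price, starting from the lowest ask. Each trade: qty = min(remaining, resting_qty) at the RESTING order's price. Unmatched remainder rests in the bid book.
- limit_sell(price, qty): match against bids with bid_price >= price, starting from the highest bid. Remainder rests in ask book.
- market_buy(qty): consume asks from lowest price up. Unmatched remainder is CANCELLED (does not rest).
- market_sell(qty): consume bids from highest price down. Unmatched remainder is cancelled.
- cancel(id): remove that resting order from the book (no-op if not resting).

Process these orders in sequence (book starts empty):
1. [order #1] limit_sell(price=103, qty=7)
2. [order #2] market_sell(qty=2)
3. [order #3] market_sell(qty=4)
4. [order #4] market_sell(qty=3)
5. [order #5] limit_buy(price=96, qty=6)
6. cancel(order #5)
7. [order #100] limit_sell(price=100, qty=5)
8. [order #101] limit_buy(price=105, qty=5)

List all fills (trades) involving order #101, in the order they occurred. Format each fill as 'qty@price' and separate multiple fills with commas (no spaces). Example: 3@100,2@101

Answer: 5@100

Derivation:
After op 1 [order #1] limit_sell(price=103, qty=7): fills=none; bids=[-] asks=[#1:7@103]
After op 2 [order #2] market_sell(qty=2): fills=none; bids=[-] asks=[#1:7@103]
After op 3 [order #3] market_sell(qty=4): fills=none; bids=[-] asks=[#1:7@103]
After op 4 [order #4] market_sell(qty=3): fills=none; bids=[-] asks=[#1:7@103]
After op 5 [order #5] limit_buy(price=96, qty=6): fills=none; bids=[#5:6@96] asks=[#1:7@103]
After op 6 cancel(order #5): fills=none; bids=[-] asks=[#1:7@103]
After op 7 [order #100] limit_sell(price=100, qty=5): fills=none; bids=[-] asks=[#100:5@100 #1:7@103]
After op 8 [order #101] limit_buy(price=105, qty=5): fills=#101x#100:5@100; bids=[-] asks=[#1:7@103]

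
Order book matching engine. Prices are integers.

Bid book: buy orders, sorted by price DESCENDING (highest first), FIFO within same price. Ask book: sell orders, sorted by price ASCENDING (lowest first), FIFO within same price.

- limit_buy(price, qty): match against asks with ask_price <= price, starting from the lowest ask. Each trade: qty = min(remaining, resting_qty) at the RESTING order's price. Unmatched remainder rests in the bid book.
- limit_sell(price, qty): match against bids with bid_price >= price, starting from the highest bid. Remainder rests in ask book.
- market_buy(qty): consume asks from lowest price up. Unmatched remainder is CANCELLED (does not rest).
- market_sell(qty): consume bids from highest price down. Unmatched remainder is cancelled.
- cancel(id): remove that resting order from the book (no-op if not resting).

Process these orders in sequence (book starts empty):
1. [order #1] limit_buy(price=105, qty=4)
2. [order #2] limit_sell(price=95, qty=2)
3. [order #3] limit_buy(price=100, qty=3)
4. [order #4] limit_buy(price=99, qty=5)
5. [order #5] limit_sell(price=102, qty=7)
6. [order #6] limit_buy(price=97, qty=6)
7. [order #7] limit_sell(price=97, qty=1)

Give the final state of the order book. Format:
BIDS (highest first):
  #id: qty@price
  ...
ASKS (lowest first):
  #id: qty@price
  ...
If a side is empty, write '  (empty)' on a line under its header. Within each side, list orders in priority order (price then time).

Answer: BIDS (highest first):
  #3: 2@100
  #4: 5@99
  #6: 6@97
ASKS (lowest first):
  #5: 5@102

Derivation:
After op 1 [order #1] limit_buy(price=105, qty=4): fills=none; bids=[#1:4@105] asks=[-]
After op 2 [order #2] limit_sell(price=95, qty=2): fills=#1x#2:2@105; bids=[#1:2@105] asks=[-]
After op 3 [order #3] limit_buy(price=100, qty=3): fills=none; bids=[#1:2@105 #3:3@100] asks=[-]
After op 4 [order #4] limit_buy(price=99, qty=5): fills=none; bids=[#1:2@105 #3:3@100 #4:5@99] asks=[-]
After op 5 [order #5] limit_sell(price=102, qty=7): fills=#1x#5:2@105; bids=[#3:3@100 #4:5@99] asks=[#5:5@102]
After op 6 [order #6] limit_buy(price=97, qty=6): fills=none; bids=[#3:3@100 #4:5@99 #6:6@97] asks=[#5:5@102]
After op 7 [order #7] limit_sell(price=97, qty=1): fills=#3x#7:1@100; bids=[#3:2@100 #4:5@99 #6:6@97] asks=[#5:5@102]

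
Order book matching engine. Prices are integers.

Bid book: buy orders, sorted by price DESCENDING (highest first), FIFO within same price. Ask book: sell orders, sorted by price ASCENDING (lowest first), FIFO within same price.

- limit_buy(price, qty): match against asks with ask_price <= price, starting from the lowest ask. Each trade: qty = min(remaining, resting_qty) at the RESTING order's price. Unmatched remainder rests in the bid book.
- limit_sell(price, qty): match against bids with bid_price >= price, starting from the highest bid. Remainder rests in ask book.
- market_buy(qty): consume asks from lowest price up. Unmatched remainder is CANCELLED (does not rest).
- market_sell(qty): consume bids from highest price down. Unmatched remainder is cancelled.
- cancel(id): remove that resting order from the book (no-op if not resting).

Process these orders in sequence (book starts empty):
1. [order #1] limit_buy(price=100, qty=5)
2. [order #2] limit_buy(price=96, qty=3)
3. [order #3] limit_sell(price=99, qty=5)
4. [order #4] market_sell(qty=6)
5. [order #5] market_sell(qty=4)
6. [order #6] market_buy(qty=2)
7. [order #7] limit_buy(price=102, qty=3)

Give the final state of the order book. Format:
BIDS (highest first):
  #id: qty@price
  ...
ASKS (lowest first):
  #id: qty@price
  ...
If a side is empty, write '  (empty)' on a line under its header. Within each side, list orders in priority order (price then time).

After op 1 [order #1] limit_buy(price=100, qty=5): fills=none; bids=[#1:5@100] asks=[-]
After op 2 [order #2] limit_buy(price=96, qty=3): fills=none; bids=[#1:5@100 #2:3@96] asks=[-]
After op 3 [order #3] limit_sell(price=99, qty=5): fills=#1x#3:5@100; bids=[#2:3@96] asks=[-]
After op 4 [order #4] market_sell(qty=6): fills=#2x#4:3@96; bids=[-] asks=[-]
After op 5 [order #5] market_sell(qty=4): fills=none; bids=[-] asks=[-]
After op 6 [order #6] market_buy(qty=2): fills=none; bids=[-] asks=[-]
After op 7 [order #7] limit_buy(price=102, qty=3): fills=none; bids=[#7:3@102] asks=[-]

Answer: BIDS (highest first):
  #7: 3@102
ASKS (lowest first):
  (empty)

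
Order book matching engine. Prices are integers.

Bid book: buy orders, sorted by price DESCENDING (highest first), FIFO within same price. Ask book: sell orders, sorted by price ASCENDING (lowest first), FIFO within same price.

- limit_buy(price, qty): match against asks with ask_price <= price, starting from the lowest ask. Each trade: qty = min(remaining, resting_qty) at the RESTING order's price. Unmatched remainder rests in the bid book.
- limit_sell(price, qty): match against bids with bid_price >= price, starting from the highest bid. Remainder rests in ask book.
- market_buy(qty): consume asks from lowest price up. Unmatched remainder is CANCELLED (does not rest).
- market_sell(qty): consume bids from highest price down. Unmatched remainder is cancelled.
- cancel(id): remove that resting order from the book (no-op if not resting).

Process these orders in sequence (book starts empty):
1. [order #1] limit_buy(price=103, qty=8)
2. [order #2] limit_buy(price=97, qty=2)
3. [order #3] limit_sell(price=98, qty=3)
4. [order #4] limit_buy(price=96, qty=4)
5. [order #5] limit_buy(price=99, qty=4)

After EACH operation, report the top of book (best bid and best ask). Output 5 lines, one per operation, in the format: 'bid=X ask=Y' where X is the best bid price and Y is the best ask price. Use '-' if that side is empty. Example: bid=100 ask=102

After op 1 [order #1] limit_buy(price=103, qty=8): fills=none; bids=[#1:8@103] asks=[-]
After op 2 [order #2] limit_buy(price=97, qty=2): fills=none; bids=[#1:8@103 #2:2@97] asks=[-]
After op 3 [order #3] limit_sell(price=98, qty=3): fills=#1x#3:3@103; bids=[#1:5@103 #2:2@97] asks=[-]
After op 4 [order #4] limit_buy(price=96, qty=4): fills=none; bids=[#1:5@103 #2:2@97 #4:4@96] asks=[-]
After op 5 [order #5] limit_buy(price=99, qty=4): fills=none; bids=[#1:5@103 #5:4@99 #2:2@97 #4:4@96] asks=[-]

Answer: bid=103 ask=-
bid=103 ask=-
bid=103 ask=-
bid=103 ask=-
bid=103 ask=-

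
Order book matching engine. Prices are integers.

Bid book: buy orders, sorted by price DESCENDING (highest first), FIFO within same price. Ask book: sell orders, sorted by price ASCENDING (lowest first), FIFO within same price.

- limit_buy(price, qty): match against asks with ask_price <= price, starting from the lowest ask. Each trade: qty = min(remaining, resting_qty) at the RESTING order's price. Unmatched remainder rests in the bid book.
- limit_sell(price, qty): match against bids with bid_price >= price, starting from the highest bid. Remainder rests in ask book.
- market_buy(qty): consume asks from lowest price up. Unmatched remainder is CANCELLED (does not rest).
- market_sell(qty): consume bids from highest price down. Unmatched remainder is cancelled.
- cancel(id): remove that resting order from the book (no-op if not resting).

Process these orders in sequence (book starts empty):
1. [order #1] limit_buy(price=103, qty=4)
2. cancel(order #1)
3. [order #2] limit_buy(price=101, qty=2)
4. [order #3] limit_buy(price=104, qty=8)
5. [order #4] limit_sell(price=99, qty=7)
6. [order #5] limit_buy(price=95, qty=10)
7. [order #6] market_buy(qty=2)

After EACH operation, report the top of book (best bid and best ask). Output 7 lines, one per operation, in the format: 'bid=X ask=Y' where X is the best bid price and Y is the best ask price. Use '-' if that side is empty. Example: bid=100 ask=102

Answer: bid=103 ask=-
bid=- ask=-
bid=101 ask=-
bid=104 ask=-
bid=104 ask=-
bid=104 ask=-
bid=104 ask=-

Derivation:
After op 1 [order #1] limit_buy(price=103, qty=4): fills=none; bids=[#1:4@103] asks=[-]
After op 2 cancel(order #1): fills=none; bids=[-] asks=[-]
After op 3 [order #2] limit_buy(price=101, qty=2): fills=none; bids=[#2:2@101] asks=[-]
After op 4 [order #3] limit_buy(price=104, qty=8): fills=none; bids=[#3:8@104 #2:2@101] asks=[-]
After op 5 [order #4] limit_sell(price=99, qty=7): fills=#3x#4:7@104; bids=[#3:1@104 #2:2@101] asks=[-]
After op 6 [order #5] limit_buy(price=95, qty=10): fills=none; bids=[#3:1@104 #2:2@101 #5:10@95] asks=[-]
After op 7 [order #6] market_buy(qty=2): fills=none; bids=[#3:1@104 #2:2@101 #5:10@95] asks=[-]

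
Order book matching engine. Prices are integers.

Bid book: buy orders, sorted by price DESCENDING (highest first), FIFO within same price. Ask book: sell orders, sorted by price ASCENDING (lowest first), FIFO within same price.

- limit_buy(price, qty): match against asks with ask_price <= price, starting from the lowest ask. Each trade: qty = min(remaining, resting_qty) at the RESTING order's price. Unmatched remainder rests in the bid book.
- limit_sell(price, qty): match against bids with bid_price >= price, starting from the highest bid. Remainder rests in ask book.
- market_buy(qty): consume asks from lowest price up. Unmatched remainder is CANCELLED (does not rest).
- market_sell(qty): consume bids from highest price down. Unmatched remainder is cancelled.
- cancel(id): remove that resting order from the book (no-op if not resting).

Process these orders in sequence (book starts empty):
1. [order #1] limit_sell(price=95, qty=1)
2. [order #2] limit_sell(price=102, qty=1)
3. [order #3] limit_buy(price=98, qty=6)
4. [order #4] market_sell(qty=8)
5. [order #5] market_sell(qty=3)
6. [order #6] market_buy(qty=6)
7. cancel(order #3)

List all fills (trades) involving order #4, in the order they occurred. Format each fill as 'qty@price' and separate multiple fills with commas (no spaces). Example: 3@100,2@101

Answer: 5@98

Derivation:
After op 1 [order #1] limit_sell(price=95, qty=1): fills=none; bids=[-] asks=[#1:1@95]
After op 2 [order #2] limit_sell(price=102, qty=1): fills=none; bids=[-] asks=[#1:1@95 #2:1@102]
After op 3 [order #3] limit_buy(price=98, qty=6): fills=#3x#1:1@95; bids=[#3:5@98] asks=[#2:1@102]
After op 4 [order #4] market_sell(qty=8): fills=#3x#4:5@98; bids=[-] asks=[#2:1@102]
After op 5 [order #5] market_sell(qty=3): fills=none; bids=[-] asks=[#2:1@102]
After op 6 [order #6] market_buy(qty=6): fills=#6x#2:1@102; bids=[-] asks=[-]
After op 7 cancel(order #3): fills=none; bids=[-] asks=[-]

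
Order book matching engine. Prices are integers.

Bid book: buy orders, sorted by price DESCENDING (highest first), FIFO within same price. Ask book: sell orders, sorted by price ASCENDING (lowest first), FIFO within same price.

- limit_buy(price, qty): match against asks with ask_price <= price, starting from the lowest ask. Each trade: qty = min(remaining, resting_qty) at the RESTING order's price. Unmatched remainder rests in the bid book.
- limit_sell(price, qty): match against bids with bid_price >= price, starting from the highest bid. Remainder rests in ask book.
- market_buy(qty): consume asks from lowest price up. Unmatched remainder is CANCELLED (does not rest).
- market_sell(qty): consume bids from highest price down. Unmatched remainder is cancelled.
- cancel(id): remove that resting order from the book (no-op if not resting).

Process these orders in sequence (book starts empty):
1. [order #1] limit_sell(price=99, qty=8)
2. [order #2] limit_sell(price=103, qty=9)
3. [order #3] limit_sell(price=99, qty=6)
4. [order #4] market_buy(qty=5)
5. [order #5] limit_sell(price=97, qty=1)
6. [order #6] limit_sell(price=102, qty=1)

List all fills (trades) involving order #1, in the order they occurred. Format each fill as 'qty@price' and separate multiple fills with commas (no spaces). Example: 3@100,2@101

After op 1 [order #1] limit_sell(price=99, qty=8): fills=none; bids=[-] asks=[#1:8@99]
After op 2 [order #2] limit_sell(price=103, qty=9): fills=none; bids=[-] asks=[#1:8@99 #2:9@103]
After op 3 [order #3] limit_sell(price=99, qty=6): fills=none; bids=[-] asks=[#1:8@99 #3:6@99 #2:9@103]
After op 4 [order #4] market_buy(qty=5): fills=#4x#1:5@99; bids=[-] asks=[#1:3@99 #3:6@99 #2:9@103]
After op 5 [order #5] limit_sell(price=97, qty=1): fills=none; bids=[-] asks=[#5:1@97 #1:3@99 #3:6@99 #2:9@103]
After op 6 [order #6] limit_sell(price=102, qty=1): fills=none; bids=[-] asks=[#5:1@97 #1:3@99 #3:6@99 #6:1@102 #2:9@103]

Answer: 5@99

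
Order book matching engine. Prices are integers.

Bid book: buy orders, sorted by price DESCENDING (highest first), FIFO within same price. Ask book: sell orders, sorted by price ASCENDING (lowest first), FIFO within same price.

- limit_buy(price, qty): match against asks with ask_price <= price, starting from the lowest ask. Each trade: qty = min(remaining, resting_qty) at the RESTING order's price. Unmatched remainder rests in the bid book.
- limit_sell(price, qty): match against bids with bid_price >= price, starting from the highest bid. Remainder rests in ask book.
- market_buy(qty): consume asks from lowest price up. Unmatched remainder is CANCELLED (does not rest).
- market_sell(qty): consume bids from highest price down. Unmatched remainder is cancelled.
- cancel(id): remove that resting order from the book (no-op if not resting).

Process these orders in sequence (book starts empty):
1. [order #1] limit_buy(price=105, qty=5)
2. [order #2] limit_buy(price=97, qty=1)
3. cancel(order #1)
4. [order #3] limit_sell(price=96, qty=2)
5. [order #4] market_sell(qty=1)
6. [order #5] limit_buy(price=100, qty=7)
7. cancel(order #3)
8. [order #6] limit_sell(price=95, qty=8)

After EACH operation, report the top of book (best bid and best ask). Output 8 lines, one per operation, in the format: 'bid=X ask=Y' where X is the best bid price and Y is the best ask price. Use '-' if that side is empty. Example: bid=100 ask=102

Answer: bid=105 ask=-
bid=105 ask=-
bid=97 ask=-
bid=- ask=96
bid=- ask=96
bid=100 ask=-
bid=100 ask=-
bid=- ask=95

Derivation:
After op 1 [order #1] limit_buy(price=105, qty=5): fills=none; bids=[#1:5@105] asks=[-]
After op 2 [order #2] limit_buy(price=97, qty=1): fills=none; bids=[#1:5@105 #2:1@97] asks=[-]
After op 3 cancel(order #1): fills=none; bids=[#2:1@97] asks=[-]
After op 4 [order #3] limit_sell(price=96, qty=2): fills=#2x#3:1@97; bids=[-] asks=[#3:1@96]
After op 5 [order #4] market_sell(qty=1): fills=none; bids=[-] asks=[#3:1@96]
After op 6 [order #5] limit_buy(price=100, qty=7): fills=#5x#3:1@96; bids=[#5:6@100] asks=[-]
After op 7 cancel(order #3): fills=none; bids=[#5:6@100] asks=[-]
After op 8 [order #6] limit_sell(price=95, qty=8): fills=#5x#6:6@100; bids=[-] asks=[#6:2@95]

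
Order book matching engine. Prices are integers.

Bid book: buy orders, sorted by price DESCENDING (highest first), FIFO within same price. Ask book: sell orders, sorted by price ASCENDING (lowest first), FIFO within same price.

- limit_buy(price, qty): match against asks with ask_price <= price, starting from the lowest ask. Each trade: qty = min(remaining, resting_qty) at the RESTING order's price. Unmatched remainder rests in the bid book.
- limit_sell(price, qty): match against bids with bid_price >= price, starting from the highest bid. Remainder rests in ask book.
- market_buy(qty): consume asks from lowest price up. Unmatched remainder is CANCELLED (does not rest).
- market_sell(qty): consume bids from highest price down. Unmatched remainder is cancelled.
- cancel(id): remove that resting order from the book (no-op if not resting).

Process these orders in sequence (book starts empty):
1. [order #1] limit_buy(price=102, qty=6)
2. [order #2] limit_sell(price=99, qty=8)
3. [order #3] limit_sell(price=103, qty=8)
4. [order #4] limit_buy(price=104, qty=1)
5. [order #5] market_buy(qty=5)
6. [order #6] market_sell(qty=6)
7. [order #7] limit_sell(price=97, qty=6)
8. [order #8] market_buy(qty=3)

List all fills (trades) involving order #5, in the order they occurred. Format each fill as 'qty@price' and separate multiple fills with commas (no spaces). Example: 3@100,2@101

Answer: 1@99,4@103

Derivation:
After op 1 [order #1] limit_buy(price=102, qty=6): fills=none; bids=[#1:6@102] asks=[-]
After op 2 [order #2] limit_sell(price=99, qty=8): fills=#1x#2:6@102; bids=[-] asks=[#2:2@99]
After op 3 [order #3] limit_sell(price=103, qty=8): fills=none; bids=[-] asks=[#2:2@99 #3:8@103]
After op 4 [order #4] limit_buy(price=104, qty=1): fills=#4x#2:1@99; bids=[-] asks=[#2:1@99 #3:8@103]
After op 5 [order #5] market_buy(qty=5): fills=#5x#2:1@99 #5x#3:4@103; bids=[-] asks=[#3:4@103]
After op 6 [order #6] market_sell(qty=6): fills=none; bids=[-] asks=[#3:4@103]
After op 7 [order #7] limit_sell(price=97, qty=6): fills=none; bids=[-] asks=[#7:6@97 #3:4@103]
After op 8 [order #8] market_buy(qty=3): fills=#8x#7:3@97; bids=[-] asks=[#7:3@97 #3:4@103]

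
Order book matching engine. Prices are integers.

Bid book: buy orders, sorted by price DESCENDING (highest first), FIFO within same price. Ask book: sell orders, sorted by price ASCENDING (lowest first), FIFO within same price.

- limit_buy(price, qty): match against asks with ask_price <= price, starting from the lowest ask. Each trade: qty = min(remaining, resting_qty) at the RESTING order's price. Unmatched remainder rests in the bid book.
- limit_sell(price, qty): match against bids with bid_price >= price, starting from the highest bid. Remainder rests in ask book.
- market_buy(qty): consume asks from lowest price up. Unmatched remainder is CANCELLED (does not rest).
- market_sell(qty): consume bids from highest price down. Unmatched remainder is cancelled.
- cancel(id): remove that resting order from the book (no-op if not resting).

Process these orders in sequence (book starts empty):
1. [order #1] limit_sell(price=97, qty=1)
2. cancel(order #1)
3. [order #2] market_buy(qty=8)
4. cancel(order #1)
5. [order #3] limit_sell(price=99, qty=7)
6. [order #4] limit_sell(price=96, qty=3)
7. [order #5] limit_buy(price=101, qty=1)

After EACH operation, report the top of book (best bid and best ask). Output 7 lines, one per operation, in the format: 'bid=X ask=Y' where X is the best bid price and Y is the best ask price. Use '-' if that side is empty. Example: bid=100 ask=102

Answer: bid=- ask=97
bid=- ask=-
bid=- ask=-
bid=- ask=-
bid=- ask=99
bid=- ask=96
bid=- ask=96

Derivation:
After op 1 [order #1] limit_sell(price=97, qty=1): fills=none; bids=[-] asks=[#1:1@97]
After op 2 cancel(order #1): fills=none; bids=[-] asks=[-]
After op 3 [order #2] market_buy(qty=8): fills=none; bids=[-] asks=[-]
After op 4 cancel(order #1): fills=none; bids=[-] asks=[-]
After op 5 [order #3] limit_sell(price=99, qty=7): fills=none; bids=[-] asks=[#3:7@99]
After op 6 [order #4] limit_sell(price=96, qty=3): fills=none; bids=[-] asks=[#4:3@96 #3:7@99]
After op 7 [order #5] limit_buy(price=101, qty=1): fills=#5x#4:1@96; bids=[-] asks=[#4:2@96 #3:7@99]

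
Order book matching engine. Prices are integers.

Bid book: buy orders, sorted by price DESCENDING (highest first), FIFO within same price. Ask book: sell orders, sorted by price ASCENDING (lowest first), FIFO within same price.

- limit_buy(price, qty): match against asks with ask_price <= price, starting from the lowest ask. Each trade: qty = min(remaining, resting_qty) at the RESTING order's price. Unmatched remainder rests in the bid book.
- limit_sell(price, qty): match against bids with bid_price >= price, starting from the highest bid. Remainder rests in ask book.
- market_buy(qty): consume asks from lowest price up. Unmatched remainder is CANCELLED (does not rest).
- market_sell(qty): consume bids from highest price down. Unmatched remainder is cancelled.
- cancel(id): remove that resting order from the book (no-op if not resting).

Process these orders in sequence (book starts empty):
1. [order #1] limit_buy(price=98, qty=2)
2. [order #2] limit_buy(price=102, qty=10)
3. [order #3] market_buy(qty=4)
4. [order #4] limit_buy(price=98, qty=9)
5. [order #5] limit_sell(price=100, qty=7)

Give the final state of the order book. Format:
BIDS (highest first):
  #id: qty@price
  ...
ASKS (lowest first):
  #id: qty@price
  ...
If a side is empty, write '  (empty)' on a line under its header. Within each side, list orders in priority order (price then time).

Answer: BIDS (highest first):
  #2: 3@102
  #1: 2@98
  #4: 9@98
ASKS (lowest first):
  (empty)

Derivation:
After op 1 [order #1] limit_buy(price=98, qty=2): fills=none; bids=[#1:2@98] asks=[-]
After op 2 [order #2] limit_buy(price=102, qty=10): fills=none; bids=[#2:10@102 #1:2@98] asks=[-]
After op 3 [order #3] market_buy(qty=4): fills=none; bids=[#2:10@102 #1:2@98] asks=[-]
After op 4 [order #4] limit_buy(price=98, qty=9): fills=none; bids=[#2:10@102 #1:2@98 #4:9@98] asks=[-]
After op 5 [order #5] limit_sell(price=100, qty=7): fills=#2x#5:7@102; bids=[#2:3@102 #1:2@98 #4:9@98] asks=[-]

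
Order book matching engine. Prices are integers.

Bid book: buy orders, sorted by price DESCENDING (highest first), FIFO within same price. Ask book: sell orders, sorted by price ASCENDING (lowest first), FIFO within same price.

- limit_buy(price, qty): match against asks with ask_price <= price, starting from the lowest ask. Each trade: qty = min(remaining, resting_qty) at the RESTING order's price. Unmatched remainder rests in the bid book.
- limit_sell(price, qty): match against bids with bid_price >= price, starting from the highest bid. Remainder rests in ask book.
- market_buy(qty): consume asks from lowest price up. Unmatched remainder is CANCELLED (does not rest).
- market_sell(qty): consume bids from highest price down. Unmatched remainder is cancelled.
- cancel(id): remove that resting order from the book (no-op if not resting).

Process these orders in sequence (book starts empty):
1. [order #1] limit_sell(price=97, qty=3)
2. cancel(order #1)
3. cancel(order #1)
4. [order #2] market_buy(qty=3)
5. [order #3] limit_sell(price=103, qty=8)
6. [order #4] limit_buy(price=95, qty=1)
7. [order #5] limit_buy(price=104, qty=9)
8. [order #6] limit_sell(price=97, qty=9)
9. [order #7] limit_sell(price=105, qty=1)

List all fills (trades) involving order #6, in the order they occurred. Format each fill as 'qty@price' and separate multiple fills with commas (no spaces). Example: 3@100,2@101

Answer: 1@104

Derivation:
After op 1 [order #1] limit_sell(price=97, qty=3): fills=none; bids=[-] asks=[#1:3@97]
After op 2 cancel(order #1): fills=none; bids=[-] asks=[-]
After op 3 cancel(order #1): fills=none; bids=[-] asks=[-]
After op 4 [order #2] market_buy(qty=3): fills=none; bids=[-] asks=[-]
After op 5 [order #3] limit_sell(price=103, qty=8): fills=none; bids=[-] asks=[#3:8@103]
After op 6 [order #4] limit_buy(price=95, qty=1): fills=none; bids=[#4:1@95] asks=[#3:8@103]
After op 7 [order #5] limit_buy(price=104, qty=9): fills=#5x#3:8@103; bids=[#5:1@104 #4:1@95] asks=[-]
After op 8 [order #6] limit_sell(price=97, qty=9): fills=#5x#6:1@104; bids=[#4:1@95] asks=[#6:8@97]
After op 9 [order #7] limit_sell(price=105, qty=1): fills=none; bids=[#4:1@95] asks=[#6:8@97 #7:1@105]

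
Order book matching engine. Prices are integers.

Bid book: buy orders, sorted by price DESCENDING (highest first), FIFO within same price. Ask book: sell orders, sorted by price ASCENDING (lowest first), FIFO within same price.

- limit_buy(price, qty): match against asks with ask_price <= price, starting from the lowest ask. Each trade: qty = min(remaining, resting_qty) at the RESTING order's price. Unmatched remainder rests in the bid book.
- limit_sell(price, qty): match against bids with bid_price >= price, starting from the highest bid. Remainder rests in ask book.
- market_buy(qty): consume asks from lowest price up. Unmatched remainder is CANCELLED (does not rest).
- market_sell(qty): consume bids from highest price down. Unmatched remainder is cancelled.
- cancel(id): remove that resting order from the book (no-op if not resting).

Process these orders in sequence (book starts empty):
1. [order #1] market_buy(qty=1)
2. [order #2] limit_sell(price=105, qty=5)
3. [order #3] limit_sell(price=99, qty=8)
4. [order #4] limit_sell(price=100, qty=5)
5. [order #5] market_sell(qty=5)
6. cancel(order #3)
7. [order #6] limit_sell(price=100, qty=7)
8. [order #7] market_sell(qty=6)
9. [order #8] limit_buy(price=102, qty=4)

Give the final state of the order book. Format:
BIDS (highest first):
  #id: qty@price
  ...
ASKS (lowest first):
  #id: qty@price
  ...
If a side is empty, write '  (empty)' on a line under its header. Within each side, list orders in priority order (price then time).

After op 1 [order #1] market_buy(qty=1): fills=none; bids=[-] asks=[-]
After op 2 [order #2] limit_sell(price=105, qty=5): fills=none; bids=[-] asks=[#2:5@105]
After op 3 [order #3] limit_sell(price=99, qty=8): fills=none; bids=[-] asks=[#3:8@99 #2:5@105]
After op 4 [order #4] limit_sell(price=100, qty=5): fills=none; bids=[-] asks=[#3:8@99 #4:5@100 #2:5@105]
After op 5 [order #5] market_sell(qty=5): fills=none; bids=[-] asks=[#3:8@99 #4:5@100 #2:5@105]
After op 6 cancel(order #3): fills=none; bids=[-] asks=[#4:5@100 #2:5@105]
After op 7 [order #6] limit_sell(price=100, qty=7): fills=none; bids=[-] asks=[#4:5@100 #6:7@100 #2:5@105]
After op 8 [order #7] market_sell(qty=6): fills=none; bids=[-] asks=[#4:5@100 #6:7@100 #2:5@105]
After op 9 [order #8] limit_buy(price=102, qty=4): fills=#8x#4:4@100; bids=[-] asks=[#4:1@100 #6:7@100 #2:5@105]

Answer: BIDS (highest first):
  (empty)
ASKS (lowest first):
  #4: 1@100
  #6: 7@100
  #2: 5@105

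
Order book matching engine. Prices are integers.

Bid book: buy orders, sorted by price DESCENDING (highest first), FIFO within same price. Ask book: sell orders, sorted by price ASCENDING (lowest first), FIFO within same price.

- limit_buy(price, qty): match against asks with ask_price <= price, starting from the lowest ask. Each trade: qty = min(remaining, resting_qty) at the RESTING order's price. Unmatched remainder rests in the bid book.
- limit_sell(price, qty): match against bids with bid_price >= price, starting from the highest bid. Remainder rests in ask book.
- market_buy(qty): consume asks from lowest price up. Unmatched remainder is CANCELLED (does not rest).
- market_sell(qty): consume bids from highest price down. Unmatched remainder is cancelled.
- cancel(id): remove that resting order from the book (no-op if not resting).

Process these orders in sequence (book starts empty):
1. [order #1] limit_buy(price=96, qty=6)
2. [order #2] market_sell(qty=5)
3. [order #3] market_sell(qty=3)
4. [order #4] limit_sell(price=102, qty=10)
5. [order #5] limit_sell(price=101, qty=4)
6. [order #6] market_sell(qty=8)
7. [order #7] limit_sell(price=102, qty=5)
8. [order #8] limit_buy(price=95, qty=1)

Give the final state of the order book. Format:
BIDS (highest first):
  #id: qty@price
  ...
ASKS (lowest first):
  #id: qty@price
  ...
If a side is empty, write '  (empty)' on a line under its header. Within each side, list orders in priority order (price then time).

Answer: BIDS (highest first):
  #8: 1@95
ASKS (lowest first):
  #5: 4@101
  #4: 10@102
  #7: 5@102

Derivation:
After op 1 [order #1] limit_buy(price=96, qty=6): fills=none; bids=[#1:6@96] asks=[-]
After op 2 [order #2] market_sell(qty=5): fills=#1x#2:5@96; bids=[#1:1@96] asks=[-]
After op 3 [order #3] market_sell(qty=3): fills=#1x#3:1@96; bids=[-] asks=[-]
After op 4 [order #4] limit_sell(price=102, qty=10): fills=none; bids=[-] asks=[#4:10@102]
After op 5 [order #5] limit_sell(price=101, qty=4): fills=none; bids=[-] asks=[#5:4@101 #4:10@102]
After op 6 [order #6] market_sell(qty=8): fills=none; bids=[-] asks=[#5:4@101 #4:10@102]
After op 7 [order #7] limit_sell(price=102, qty=5): fills=none; bids=[-] asks=[#5:4@101 #4:10@102 #7:5@102]
After op 8 [order #8] limit_buy(price=95, qty=1): fills=none; bids=[#8:1@95] asks=[#5:4@101 #4:10@102 #7:5@102]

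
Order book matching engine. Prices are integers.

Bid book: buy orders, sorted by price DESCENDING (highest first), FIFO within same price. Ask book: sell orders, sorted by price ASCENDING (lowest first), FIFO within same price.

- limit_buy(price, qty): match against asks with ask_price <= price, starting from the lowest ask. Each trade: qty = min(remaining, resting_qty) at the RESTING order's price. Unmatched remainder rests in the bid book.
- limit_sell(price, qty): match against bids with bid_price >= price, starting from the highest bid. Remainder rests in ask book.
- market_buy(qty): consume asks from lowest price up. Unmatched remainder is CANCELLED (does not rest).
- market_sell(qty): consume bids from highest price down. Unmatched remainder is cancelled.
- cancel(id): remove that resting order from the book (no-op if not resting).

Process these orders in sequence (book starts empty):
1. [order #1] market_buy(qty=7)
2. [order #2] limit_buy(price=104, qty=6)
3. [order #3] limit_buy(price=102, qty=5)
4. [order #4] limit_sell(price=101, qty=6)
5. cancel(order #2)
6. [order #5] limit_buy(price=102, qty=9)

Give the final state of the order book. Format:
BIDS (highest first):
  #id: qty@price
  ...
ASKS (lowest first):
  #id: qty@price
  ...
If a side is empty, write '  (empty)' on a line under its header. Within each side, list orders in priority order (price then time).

After op 1 [order #1] market_buy(qty=7): fills=none; bids=[-] asks=[-]
After op 2 [order #2] limit_buy(price=104, qty=6): fills=none; bids=[#2:6@104] asks=[-]
After op 3 [order #3] limit_buy(price=102, qty=5): fills=none; bids=[#2:6@104 #3:5@102] asks=[-]
After op 4 [order #4] limit_sell(price=101, qty=6): fills=#2x#4:6@104; bids=[#3:5@102] asks=[-]
After op 5 cancel(order #2): fills=none; bids=[#3:5@102] asks=[-]
After op 6 [order #5] limit_buy(price=102, qty=9): fills=none; bids=[#3:5@102 #5:9@102] asks=[-]

Answer: BIDS (highest first):
  #3: 5@102
  #5: 9@102
ASKS (lowest first):
  (empty)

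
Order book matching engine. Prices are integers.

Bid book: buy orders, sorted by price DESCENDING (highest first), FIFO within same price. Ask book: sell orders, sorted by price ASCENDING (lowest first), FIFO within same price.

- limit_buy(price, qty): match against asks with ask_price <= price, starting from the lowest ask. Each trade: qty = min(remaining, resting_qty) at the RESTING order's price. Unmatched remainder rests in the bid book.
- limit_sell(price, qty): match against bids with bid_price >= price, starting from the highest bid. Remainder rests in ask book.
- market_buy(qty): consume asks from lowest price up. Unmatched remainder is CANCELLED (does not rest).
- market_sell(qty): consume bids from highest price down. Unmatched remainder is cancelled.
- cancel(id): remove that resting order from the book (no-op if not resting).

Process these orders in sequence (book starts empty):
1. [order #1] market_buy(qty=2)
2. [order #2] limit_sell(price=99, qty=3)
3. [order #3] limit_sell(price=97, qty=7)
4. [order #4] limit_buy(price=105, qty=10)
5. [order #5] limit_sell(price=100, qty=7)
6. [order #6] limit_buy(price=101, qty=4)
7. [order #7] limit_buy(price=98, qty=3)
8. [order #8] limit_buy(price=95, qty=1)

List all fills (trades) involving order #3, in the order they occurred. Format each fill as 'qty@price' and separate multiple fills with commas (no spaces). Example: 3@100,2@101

After op 1 [order #1] market_buy(qty=2): fills=none; bids=[-] asks=[-]
After op 2 [order #2] limit_sell(price=99, qty=3): fills=none; bids=[-] asks=[#2:3@99]
After op 3 [order #3] limit_sell(price=97, qty=7): fills=none; bids=[-] asks=[#3:7@97 #2:3@99]
After op 4 [order #4] limit_buy(price=105, qty=10): fills=#4x#3:7@97 #4x#2:3@99; bids=[-] asks=[-]
After op 5 [order #5] limit_sell(price=100, qty=7): fills=none; bids=[-] asks=[#5:7@100]
After op 6 [order #6] limit_buy(price=101, qty=4): fills=#6x#5:4@100; bids=[-] asks=[#5:3@100]
After op 7 [order #7] limit_buy(price=98, qty=3): fills=none; bids=[#7:3@98] asks=[#5:3@100]
After op 8 [order #8] limit_buy(price=95, qty=1): fills=none; bids=[#7:3@98 #8:1@95] asks=[#5:3@100]

Answer: 7@97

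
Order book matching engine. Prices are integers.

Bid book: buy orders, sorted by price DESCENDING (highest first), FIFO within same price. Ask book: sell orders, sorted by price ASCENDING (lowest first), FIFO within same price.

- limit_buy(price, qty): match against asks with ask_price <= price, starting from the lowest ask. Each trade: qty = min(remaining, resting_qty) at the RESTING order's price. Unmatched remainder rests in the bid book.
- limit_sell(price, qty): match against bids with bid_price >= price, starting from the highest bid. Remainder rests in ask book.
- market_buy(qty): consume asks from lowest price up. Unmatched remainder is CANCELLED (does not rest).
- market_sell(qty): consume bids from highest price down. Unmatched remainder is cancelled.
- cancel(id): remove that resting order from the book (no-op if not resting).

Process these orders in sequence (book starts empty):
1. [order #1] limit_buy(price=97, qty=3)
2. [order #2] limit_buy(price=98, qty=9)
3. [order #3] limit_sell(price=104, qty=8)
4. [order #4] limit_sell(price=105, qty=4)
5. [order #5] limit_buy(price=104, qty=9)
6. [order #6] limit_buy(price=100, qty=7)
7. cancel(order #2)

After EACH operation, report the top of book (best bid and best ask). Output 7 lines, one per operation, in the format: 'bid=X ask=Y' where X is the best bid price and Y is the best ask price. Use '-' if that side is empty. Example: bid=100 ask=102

After op 1 [order #1] limit_buy(price=97, qty=3): fills=none; bids=[#1:3@97] asks=[-]
After op 2 [order #2] limit_buy(price=98, qty=9): fills=none; bids=[#2:9@98 #1:3@97] asks=[-]
After op 3 [order #3] limit_sell(price=104, qty=8): fills=none; bids=[#2:9@98 #1:3@97] asks=[#3:8@104]
After op 4 [order #4] limit_sell(price=105, qty=4): fills=none; bids=[#2:9@98 #1:3@97] asks=[#3:8@104 #4:4@105]
After op 5 [order #5] limit_buy(price=104, qty=9): fills=#5x#3:8@104; bids=[#5:1@104 #2:9@98 #1:3@97] asks=[#4:4@105]
After op 6 [order #6] limit_buy(price=100, qty=7): fills=none; bids=[#5:1@104 #6:7@100 #2:9@98 #1:3@97] asks=[#4:4@105]
After op 7 cancel(order #2): fills=none; bids=[#5:1@104 #6:7@100 #1:3@97] asks=[#4:4@105]

Answer: bid=97 ask=-
bid=98 ask=-
bid=98 ask=104
bid=98 ask=104
bid=104 ask=105
bid=104 ask=105
bid=104 ask=105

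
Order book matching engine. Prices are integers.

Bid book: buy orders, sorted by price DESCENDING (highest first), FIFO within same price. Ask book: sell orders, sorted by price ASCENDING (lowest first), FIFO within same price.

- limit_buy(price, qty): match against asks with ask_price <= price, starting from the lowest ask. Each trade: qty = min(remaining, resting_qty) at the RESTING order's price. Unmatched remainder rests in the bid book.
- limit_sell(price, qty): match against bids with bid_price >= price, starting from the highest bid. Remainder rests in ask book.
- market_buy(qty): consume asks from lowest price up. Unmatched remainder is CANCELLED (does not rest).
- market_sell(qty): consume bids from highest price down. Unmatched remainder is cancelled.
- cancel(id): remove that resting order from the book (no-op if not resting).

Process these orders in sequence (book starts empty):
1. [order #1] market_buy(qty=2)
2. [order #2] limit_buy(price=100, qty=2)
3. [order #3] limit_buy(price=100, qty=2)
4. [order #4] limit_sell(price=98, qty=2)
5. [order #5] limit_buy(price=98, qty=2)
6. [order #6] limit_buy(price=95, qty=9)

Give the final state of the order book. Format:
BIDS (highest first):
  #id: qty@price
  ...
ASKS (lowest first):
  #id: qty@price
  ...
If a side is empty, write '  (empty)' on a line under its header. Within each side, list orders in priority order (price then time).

Answer: BIDS (highest first):
  #3: 2@100
  #5: 2@98
  #6: 9@95
ASKS (lowest first):
  (empty)

Derivation:
After op 1 [order #1] market_buy(qty=2): fills=none; bids=[-] asks=[-]
After op 2 [order #2] limit_buy(price=100, qty=2): fills=none; bids=[#2:2@100] asks=[-]
After op 3 [order #3] limit_buy(price=100, qty=2): fills=none; bids=[#2:2@100 #3:2@100] asks=[-]
After op 4 [order #4] limit_sell(price=98, qty=2): fills=#2x#4:2@100; bids=[#3:2@100] asks=[-]
After op 5 [order #5] limit_buy(price=98, qty=2): fills=none; bids=[#3:2@100 #5:2@98] asks=[-]
After op 6 [order #6] limit_buy(price=95, qty=9): fills=none; bids=[#3:2@100 #5:2@98 #6:9@95] asks=[-]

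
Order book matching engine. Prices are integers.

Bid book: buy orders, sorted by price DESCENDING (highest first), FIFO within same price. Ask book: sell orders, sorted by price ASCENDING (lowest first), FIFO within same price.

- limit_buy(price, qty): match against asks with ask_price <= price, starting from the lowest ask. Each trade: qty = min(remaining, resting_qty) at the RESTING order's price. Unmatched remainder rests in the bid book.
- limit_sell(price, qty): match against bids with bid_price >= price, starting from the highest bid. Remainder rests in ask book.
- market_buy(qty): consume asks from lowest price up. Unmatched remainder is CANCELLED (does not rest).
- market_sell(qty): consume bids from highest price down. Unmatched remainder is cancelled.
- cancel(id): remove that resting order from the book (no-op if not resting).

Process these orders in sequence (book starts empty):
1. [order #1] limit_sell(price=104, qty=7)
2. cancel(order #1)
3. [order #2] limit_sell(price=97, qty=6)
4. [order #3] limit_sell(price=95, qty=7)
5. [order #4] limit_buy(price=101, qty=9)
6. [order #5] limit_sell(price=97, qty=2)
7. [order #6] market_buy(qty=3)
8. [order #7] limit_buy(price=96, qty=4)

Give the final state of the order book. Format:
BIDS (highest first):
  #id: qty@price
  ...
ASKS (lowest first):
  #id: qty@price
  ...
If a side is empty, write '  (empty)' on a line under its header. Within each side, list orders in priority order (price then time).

Answer: BIDS (highest first):
  #7: 4@96
ASKS (lowest first):
  #2: 1@97
  #5: 2@97

Derivation:
After op 1 [order #1] limit_sell(price=104, qty=7): fills=none; bids=[-] asks=[#1:7@104]
After op 2 cancel(order #1): fills=none; bids=[-] asks=[-]
After op 3 [order #2] limit_sell(price=97, qty=6): fills=none; bids=[-] asks=[#2:6@97]
After op 4 [order #3] limit_sell(price=95, qty=7): fills=none; bids=[-] asks=[#3:7@95 #2:6@97]
After op 5 [order #4] limit_buy(price=101, qty=9): fills=#4x#3:7@95 #4x#2:2@97; bids=[-] asks=[#2:4@97]
After op 6 [order #5] limit_sell(price=97, qty=2): fills=none; bids=[-] asks=[#2:4@97 #5:2@97]
After op 7 [order #6] market_buy(qty=3): fills=#6x#2:3@97; bids=[-] asks=[#2:1@97 #5:2@97]
After op 8 [order #7] limit_buy(price=96, qty=4): fills=none; bids=[#7:4@96] asks=[#2:1@97 #5:2@97]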